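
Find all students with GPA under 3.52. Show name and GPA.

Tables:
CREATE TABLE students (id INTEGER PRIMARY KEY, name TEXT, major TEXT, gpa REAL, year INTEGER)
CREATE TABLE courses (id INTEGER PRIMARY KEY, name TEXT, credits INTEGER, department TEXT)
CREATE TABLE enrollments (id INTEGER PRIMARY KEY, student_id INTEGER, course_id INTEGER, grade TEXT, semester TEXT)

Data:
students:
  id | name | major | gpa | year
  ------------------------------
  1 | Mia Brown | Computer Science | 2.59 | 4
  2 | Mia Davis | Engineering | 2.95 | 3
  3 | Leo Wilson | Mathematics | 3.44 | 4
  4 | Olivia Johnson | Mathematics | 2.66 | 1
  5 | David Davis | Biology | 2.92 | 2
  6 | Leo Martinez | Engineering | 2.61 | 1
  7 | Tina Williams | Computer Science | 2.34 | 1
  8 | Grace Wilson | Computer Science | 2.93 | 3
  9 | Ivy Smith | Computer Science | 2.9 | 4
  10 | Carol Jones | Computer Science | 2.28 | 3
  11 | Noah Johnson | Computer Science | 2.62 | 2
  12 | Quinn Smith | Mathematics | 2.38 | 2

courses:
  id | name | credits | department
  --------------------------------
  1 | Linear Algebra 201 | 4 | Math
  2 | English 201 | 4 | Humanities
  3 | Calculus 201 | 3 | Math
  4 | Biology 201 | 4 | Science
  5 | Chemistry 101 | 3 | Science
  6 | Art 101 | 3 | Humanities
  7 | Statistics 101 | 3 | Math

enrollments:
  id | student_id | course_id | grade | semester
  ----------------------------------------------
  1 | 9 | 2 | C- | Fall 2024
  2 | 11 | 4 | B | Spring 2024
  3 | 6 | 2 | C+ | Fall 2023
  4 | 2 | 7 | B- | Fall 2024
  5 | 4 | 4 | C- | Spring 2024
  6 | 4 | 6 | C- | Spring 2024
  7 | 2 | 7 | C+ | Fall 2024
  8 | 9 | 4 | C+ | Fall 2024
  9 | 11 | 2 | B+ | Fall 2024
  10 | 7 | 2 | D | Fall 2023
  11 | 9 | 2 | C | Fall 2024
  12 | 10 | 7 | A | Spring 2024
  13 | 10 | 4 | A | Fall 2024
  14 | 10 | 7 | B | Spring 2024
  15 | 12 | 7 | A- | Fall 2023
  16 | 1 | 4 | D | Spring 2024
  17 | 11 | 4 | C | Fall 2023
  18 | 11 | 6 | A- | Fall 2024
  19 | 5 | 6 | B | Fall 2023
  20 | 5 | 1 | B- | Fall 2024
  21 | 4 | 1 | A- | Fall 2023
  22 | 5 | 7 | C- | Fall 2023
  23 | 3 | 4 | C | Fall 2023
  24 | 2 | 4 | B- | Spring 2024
SELECT name, gpa FROM students WHERE gpa < 3.52

Execution result:
name | gpa
Mia Brown | 2.59
Mia Davis | 2.95
Leo Wilson | 3.44
Olivia Johnson | 2.66
David Davis | 2.92
Leo Martinez | 2.61
Tina Williams | 2.34
Grace Wilson | 2.93
Ivy Smith | 2.90
Carol Jones | 2.28
Noah Johnson | 2.62
Quinn Smith | 2.38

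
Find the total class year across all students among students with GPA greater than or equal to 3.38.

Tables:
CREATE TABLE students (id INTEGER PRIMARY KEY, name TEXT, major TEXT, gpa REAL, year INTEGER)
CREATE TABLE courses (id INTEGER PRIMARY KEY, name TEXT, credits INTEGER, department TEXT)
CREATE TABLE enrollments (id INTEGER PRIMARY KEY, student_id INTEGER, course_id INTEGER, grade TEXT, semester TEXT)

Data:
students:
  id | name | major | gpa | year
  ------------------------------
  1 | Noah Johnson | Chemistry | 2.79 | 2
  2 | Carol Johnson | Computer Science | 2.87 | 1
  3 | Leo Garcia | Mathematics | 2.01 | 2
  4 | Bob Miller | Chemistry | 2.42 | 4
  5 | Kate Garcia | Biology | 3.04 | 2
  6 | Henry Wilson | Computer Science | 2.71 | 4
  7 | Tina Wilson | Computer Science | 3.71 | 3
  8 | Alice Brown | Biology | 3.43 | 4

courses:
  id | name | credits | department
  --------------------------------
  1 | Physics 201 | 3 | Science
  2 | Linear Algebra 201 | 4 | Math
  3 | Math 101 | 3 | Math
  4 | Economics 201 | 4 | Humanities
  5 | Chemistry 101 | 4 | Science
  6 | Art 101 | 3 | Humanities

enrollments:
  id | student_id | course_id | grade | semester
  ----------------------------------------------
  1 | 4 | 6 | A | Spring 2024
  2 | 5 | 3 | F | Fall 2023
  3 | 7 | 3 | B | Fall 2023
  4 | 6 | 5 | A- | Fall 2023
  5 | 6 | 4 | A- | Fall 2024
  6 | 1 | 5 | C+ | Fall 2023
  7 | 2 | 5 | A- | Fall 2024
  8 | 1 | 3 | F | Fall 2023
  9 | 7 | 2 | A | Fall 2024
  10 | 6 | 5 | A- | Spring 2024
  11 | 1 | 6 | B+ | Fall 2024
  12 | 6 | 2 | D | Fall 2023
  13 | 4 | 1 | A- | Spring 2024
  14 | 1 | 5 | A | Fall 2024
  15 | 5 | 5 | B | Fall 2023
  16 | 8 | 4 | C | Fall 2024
SELECT SUM(year) FROM students WHERE gpa >= 3.38

Execution result:
7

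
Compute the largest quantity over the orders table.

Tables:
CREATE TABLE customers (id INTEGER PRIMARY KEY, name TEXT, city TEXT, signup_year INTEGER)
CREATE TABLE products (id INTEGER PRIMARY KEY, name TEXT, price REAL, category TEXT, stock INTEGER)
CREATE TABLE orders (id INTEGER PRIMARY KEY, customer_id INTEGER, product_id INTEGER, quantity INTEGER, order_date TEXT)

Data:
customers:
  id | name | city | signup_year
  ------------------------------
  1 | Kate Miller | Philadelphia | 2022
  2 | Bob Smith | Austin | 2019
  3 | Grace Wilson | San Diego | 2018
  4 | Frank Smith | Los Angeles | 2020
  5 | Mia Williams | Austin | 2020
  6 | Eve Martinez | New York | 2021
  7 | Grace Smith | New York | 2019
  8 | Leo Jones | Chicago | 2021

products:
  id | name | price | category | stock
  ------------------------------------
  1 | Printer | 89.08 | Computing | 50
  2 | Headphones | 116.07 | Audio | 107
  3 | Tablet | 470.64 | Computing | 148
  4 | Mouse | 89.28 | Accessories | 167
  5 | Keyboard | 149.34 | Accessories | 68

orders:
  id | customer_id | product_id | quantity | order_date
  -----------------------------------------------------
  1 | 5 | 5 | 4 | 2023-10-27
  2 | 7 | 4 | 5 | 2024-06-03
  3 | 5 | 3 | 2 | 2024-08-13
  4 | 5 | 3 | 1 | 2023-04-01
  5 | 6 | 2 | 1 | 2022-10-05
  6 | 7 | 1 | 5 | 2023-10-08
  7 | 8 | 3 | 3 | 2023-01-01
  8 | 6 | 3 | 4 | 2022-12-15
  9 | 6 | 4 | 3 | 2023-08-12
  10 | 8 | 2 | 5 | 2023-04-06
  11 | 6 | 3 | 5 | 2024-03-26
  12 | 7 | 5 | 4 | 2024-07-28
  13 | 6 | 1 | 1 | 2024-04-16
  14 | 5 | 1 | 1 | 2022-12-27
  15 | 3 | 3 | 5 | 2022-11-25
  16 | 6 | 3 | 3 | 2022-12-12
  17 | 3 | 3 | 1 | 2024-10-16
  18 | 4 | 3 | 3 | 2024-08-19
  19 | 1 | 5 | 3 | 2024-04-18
SELECT MAX(quantity) FROM orders

Execution result:
5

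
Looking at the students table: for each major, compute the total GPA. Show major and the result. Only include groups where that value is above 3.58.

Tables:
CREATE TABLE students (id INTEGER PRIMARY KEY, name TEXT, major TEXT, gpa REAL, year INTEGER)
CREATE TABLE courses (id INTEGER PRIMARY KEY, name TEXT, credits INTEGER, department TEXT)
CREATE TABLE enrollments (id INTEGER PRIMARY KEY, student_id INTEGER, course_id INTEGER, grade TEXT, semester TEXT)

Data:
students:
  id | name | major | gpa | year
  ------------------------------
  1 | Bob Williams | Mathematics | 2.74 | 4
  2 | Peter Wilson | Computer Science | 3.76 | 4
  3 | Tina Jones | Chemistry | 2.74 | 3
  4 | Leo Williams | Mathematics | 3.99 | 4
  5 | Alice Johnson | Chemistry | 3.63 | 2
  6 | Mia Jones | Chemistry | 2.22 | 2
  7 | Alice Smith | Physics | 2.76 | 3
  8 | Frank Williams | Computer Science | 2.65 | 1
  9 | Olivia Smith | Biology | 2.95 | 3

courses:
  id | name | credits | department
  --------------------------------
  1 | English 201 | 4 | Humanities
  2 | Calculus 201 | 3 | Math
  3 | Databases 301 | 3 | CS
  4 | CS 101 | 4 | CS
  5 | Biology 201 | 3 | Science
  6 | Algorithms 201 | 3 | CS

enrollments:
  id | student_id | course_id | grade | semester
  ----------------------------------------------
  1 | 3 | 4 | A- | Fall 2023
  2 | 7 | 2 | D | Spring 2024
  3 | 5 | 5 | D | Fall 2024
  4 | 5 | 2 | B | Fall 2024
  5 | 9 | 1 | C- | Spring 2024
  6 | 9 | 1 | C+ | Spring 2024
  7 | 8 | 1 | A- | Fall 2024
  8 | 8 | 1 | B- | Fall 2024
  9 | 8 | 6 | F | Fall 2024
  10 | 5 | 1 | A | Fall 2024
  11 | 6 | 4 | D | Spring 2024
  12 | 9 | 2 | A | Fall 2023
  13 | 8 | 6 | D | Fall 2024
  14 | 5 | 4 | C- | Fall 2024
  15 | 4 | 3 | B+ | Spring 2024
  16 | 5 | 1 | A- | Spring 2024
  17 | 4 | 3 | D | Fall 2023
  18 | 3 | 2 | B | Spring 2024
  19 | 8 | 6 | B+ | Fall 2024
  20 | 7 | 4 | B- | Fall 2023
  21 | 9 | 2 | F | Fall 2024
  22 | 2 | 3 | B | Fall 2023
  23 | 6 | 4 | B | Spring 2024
SELECT major, SUM(gpa) AS sum_gpa FROM students GROUP BY major HAVING SUM(gpa) > 3.58

Execution result:
major | sum_gpa
Chemistry | 8.59
Computer Science | 6.41
Mathematics | 6.73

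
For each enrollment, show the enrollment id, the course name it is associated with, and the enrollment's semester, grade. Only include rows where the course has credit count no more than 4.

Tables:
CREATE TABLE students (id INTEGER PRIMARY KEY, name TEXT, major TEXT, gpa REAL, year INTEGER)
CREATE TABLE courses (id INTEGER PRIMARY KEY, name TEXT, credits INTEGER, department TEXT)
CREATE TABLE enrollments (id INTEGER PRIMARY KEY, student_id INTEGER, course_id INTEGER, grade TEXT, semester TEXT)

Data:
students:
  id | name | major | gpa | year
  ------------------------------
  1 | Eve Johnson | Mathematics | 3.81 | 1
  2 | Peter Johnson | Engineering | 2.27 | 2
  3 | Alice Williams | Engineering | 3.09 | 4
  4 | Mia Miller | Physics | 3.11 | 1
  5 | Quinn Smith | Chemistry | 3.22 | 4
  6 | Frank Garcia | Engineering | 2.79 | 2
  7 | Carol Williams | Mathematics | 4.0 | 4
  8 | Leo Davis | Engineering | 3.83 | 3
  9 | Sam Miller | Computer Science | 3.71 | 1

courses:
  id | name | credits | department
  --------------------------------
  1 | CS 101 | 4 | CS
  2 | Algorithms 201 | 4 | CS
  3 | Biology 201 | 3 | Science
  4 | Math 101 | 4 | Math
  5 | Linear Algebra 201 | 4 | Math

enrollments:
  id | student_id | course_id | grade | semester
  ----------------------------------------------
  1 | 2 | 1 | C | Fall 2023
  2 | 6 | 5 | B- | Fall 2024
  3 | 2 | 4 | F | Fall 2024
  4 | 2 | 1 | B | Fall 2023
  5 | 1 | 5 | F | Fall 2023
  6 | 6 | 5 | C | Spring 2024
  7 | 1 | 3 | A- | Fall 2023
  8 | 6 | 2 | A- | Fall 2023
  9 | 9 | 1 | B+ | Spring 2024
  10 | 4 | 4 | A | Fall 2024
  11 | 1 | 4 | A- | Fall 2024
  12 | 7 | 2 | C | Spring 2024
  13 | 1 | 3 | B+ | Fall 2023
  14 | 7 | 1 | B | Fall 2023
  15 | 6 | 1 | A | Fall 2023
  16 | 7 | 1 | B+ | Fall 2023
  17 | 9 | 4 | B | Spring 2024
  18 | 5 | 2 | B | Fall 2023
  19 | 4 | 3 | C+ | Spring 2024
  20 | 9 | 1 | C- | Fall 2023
SELECT c.id, p.name AS course, c.semester, c.grade FROM enrollments c JOIN courses p ON c.course_id = p.id WHERE p.credits <= 4

Execution result:
id | course | semester | grade
1 | CS 101 | Fall 2023 | C
2 | Linear Algebra 201 | Fall 2024 | B-
3 | Math 101 | Fall 2024 | F
4 | CS 101 | Fall 2023 | B
5 | Linear Algebra 201 | Fall 2023 | F
6 | Linear Algebra 201 | Spring 2024 | C
7 | Biology 201 | Fall 2023 | A-
8 | Algorithms 201 | Fall 2023 | A-
9 | CS 101 | Spring 2024 | B+
10 | Math 101 | Fall 2024 | A
11 | Math 101 | Fall 2024 | A-
12 | Algorithms 201 | Spring 2024 | C
13 | Biology 201 | Fall 2023 | B+
14 | CS 101 | Fall 2023 | B
15 | CS 101 | Fall 2023 | A
16 | CS 101 | Fall 2023 | B+
17 | Math 101 | Spring 2024 | B
18 | Algorithms 201 | Fall 2023 | B
19 | Biology 201 | Spring 2024 | C+
20 | CS 101 | Fall 2023 | C-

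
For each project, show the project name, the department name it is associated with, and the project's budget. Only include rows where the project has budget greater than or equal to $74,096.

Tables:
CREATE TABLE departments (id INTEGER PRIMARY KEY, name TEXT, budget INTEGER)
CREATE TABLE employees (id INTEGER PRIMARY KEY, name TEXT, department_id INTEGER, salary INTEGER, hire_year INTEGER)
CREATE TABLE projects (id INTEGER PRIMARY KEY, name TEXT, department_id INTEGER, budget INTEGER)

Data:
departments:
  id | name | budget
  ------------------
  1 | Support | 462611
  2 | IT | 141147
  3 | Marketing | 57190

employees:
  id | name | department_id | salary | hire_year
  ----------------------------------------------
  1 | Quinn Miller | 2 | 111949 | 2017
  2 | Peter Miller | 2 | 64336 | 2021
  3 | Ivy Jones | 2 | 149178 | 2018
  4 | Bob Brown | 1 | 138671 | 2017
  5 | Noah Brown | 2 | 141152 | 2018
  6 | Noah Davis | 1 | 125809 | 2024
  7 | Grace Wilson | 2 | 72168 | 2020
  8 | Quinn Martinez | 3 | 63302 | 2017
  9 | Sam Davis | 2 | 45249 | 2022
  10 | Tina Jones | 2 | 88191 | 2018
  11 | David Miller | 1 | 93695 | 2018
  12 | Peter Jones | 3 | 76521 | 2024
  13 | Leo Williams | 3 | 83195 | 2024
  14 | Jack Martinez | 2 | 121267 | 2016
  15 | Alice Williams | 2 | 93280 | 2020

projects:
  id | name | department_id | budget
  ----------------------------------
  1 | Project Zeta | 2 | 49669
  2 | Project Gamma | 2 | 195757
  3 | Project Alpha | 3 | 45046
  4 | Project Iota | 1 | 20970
SELECT c.name, p.name AS department, c.budget FROM projects c JOIN departments p ON c.department_id = p.id WHERE c.budget >= 74096

Execution result:
name | department | budget
Project Gamma | IT | 195757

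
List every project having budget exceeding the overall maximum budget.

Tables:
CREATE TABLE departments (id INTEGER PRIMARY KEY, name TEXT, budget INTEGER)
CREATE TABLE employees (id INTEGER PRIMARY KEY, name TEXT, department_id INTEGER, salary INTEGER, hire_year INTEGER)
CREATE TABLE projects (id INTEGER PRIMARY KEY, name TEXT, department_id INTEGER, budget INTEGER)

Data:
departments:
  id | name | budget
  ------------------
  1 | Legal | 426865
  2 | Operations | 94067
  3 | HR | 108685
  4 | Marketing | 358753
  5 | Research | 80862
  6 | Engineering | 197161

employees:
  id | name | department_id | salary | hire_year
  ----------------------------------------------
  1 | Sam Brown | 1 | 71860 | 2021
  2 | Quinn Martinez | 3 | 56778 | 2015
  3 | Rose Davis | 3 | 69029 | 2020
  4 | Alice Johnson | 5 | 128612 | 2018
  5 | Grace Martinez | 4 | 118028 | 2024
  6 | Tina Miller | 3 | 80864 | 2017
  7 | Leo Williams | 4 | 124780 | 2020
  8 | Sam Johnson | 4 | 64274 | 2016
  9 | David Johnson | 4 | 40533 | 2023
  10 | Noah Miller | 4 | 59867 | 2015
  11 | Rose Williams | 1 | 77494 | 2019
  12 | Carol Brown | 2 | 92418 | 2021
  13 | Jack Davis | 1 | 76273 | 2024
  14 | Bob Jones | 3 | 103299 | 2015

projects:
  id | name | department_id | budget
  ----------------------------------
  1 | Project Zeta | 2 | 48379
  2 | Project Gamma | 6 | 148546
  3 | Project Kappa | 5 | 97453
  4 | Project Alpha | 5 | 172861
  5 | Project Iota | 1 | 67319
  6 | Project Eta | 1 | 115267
SELECT name, budget FROM projects WHERE budget > (SELECT MAX(budget) FROM projects)

Execution result:
(no rows)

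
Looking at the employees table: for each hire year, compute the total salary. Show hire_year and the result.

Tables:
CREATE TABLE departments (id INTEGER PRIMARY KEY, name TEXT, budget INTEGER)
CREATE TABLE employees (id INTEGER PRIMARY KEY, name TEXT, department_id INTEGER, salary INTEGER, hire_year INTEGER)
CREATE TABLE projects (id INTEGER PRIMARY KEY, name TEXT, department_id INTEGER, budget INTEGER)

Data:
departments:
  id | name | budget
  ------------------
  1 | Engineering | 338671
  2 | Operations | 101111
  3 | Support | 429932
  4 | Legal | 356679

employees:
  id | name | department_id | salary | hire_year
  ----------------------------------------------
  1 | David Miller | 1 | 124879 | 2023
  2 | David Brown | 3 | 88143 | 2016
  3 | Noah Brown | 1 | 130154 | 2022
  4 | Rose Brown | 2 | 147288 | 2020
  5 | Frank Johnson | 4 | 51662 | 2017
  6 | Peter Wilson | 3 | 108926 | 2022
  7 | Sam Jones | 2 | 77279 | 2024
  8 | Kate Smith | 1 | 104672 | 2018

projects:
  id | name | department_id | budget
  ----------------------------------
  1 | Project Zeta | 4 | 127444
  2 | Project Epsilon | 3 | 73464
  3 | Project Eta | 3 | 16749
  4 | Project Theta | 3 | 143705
SELECT hire_year, SUM(salary) AS sum_salary FROM employees GROUP BY hire_year

Execution result:
hire_year | sum_salary
2016 | 88143
2017 | 51662
2018 | 104672
2020 | 147288
2022 | 239080
2023 | 124879
2024 | 77279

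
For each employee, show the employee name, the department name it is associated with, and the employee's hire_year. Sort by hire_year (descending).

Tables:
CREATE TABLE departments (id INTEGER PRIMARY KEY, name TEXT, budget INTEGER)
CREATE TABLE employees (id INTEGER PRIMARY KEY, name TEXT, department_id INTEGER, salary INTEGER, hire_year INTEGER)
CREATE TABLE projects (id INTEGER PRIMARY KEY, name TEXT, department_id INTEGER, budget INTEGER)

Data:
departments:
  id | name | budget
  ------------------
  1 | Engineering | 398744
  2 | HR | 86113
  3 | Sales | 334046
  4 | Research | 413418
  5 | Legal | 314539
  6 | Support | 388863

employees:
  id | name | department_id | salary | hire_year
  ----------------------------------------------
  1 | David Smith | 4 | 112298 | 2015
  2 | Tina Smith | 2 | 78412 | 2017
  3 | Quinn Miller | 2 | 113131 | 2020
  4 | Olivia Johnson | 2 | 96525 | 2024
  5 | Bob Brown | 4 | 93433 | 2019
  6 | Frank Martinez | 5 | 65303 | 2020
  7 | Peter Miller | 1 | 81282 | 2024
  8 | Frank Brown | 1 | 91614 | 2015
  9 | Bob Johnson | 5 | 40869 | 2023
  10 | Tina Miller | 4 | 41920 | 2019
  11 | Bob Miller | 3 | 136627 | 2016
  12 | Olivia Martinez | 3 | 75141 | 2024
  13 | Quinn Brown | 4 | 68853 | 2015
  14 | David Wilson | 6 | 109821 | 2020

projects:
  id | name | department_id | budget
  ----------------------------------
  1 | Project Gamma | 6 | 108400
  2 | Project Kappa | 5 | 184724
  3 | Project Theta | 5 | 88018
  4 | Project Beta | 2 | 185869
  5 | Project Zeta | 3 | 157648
SELECT c.name, p.name AS department, c.hire_year FROM employees c JOIN departments p ON c.department_id = p.id ORDER BY c.hire_year DESC

Execution result:
name | department | hire_year
Olivia Johnson | HR | 2024
Peter Miller | Engineering | 2024
Olivia Martinez | Sales | 2024
Bob Johnson | Legal | 2023
Quinn Miller | HR | 2020
Frank Martinez | Legal | 2020
David Wilson | Support | 2020
Bob Brown | Research | 2019
Tina Miller | Research | 2019
Tina Smith | HR | 2017
Bob Miller | Sales | 2016
David Smith | Research | 2015
Frank Brown | Engineering | 2015
Quinn Brown | Research | 2015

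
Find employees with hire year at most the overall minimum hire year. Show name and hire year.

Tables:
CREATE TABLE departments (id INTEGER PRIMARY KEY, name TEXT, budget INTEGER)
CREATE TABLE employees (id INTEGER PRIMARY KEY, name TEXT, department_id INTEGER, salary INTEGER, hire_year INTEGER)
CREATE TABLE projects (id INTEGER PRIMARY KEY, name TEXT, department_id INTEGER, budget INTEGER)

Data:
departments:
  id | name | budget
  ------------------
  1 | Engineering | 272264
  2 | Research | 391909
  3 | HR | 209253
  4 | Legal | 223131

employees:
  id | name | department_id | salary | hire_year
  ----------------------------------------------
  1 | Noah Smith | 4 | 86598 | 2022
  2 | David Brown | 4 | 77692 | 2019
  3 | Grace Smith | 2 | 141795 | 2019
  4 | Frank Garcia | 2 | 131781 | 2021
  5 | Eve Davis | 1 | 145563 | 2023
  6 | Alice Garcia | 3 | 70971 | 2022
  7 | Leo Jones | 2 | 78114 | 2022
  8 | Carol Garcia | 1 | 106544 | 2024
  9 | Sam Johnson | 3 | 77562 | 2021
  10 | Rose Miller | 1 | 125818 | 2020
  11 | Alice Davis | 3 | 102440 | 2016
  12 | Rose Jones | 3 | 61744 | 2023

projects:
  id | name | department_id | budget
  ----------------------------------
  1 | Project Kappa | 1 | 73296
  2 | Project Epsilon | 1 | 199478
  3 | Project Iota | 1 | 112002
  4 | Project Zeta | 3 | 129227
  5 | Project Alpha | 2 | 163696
SELECT name, hire_year FROM employees WHERE hire_year <= (SELECT MIN(hire_year) FROM employees)

Execution result:
name | hire_year
Alice Davis | 2016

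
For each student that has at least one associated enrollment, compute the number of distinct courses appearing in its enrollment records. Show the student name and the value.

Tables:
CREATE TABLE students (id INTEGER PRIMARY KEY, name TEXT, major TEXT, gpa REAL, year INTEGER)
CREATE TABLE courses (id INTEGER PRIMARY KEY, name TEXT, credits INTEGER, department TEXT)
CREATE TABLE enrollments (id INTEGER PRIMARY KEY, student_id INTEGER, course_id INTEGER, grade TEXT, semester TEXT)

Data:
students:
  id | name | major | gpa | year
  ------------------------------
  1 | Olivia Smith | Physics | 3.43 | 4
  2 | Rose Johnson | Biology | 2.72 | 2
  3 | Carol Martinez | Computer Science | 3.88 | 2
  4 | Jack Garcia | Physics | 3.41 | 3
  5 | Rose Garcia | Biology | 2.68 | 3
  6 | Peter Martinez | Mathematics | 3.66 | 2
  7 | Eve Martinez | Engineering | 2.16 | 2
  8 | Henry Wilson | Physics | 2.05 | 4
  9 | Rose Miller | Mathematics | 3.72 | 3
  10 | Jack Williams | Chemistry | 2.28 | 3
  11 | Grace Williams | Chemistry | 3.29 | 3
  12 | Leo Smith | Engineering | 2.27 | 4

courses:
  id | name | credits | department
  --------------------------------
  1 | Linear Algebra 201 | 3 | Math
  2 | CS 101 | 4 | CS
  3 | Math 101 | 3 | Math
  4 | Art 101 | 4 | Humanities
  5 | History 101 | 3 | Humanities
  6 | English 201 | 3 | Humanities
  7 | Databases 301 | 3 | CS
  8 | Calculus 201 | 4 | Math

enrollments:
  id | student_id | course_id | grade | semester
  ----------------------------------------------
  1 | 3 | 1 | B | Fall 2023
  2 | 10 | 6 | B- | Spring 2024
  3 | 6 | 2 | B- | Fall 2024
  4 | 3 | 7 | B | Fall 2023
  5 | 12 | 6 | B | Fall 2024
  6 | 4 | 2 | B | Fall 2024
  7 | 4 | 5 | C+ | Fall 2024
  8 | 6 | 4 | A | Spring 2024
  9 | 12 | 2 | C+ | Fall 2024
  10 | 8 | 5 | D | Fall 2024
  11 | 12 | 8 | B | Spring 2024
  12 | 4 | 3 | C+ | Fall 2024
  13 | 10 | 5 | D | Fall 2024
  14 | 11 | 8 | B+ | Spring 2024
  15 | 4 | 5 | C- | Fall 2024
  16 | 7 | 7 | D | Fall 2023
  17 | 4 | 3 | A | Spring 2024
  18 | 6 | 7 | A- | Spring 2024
SELECT p.name, COUNT(DISTINCT c.course_id) AS distinct_course_count FROM enrollments c JOIN students p ON c.student_id = p.id GROUP BY p.id, p.name

Execution result:
name | distinct_course_count
Carol Martinez | 2
Jack Garcia | 3
Peter Martinez | 3
Eve Martinez | 1
Henry Wilson | 1
Jack Williams | 2
Grace Williams | 1
Leo Smith | 3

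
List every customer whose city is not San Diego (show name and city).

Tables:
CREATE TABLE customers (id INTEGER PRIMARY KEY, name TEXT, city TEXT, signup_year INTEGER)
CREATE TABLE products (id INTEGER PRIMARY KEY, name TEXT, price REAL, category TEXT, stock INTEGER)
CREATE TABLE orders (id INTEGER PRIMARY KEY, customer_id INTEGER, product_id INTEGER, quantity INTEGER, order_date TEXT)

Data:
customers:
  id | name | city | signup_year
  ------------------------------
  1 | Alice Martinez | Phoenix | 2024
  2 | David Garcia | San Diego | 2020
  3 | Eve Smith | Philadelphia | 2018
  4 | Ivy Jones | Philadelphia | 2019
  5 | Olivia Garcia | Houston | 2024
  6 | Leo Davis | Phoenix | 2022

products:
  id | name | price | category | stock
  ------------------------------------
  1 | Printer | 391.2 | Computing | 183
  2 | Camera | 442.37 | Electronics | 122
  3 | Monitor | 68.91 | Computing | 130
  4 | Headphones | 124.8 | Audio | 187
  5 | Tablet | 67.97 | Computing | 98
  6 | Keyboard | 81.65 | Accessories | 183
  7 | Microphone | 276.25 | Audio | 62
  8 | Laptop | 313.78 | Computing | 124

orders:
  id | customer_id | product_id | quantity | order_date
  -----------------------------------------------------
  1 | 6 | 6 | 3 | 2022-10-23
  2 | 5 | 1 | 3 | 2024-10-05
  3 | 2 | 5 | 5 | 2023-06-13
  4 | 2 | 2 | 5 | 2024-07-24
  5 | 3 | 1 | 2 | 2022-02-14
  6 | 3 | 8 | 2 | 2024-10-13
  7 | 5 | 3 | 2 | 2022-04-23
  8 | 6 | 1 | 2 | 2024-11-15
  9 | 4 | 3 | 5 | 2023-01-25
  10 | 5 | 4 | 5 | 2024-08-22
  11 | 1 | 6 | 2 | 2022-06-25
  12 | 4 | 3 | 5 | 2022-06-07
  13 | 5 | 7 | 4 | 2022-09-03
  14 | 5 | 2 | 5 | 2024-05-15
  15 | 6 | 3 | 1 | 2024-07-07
SELECT name, city FROM customers WHERE city <> 'San Diego'

Execution result:
name | city
Alice Martinez | Phoenix
Eve Smith | Philadelphia
Ivy Jones | Philadelphia
Olivia Garcia | Houston
Leo Davis | Phoenix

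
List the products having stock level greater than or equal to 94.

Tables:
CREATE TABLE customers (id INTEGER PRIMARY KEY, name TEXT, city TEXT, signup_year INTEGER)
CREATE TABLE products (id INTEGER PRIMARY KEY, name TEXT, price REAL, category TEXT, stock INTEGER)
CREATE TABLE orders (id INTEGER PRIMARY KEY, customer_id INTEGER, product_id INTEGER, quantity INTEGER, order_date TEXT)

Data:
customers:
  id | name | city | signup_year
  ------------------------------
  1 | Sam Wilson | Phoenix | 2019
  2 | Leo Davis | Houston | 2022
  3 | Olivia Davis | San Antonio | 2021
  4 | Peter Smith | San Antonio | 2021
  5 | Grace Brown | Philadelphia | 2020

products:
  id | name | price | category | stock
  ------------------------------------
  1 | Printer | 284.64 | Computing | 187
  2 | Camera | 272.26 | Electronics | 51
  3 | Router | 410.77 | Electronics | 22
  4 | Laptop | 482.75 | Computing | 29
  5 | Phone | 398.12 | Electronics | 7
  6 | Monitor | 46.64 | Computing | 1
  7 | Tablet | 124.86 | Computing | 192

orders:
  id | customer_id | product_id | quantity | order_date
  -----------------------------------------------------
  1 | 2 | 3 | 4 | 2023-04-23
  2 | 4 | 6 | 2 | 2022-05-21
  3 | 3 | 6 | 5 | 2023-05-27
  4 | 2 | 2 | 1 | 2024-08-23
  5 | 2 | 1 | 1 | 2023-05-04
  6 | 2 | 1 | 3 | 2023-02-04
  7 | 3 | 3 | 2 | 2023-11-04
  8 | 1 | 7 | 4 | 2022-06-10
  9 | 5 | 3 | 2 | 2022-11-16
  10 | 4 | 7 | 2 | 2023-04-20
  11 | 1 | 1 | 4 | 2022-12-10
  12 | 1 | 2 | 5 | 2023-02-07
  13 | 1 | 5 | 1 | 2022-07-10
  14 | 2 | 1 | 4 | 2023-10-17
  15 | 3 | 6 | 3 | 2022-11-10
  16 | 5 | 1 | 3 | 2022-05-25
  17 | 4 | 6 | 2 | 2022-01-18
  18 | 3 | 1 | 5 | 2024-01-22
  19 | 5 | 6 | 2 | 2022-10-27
SELECT name, stock FROM products WHERE stock >= 94

Execution result:
name | stock
Printer | 187
Tablet | 192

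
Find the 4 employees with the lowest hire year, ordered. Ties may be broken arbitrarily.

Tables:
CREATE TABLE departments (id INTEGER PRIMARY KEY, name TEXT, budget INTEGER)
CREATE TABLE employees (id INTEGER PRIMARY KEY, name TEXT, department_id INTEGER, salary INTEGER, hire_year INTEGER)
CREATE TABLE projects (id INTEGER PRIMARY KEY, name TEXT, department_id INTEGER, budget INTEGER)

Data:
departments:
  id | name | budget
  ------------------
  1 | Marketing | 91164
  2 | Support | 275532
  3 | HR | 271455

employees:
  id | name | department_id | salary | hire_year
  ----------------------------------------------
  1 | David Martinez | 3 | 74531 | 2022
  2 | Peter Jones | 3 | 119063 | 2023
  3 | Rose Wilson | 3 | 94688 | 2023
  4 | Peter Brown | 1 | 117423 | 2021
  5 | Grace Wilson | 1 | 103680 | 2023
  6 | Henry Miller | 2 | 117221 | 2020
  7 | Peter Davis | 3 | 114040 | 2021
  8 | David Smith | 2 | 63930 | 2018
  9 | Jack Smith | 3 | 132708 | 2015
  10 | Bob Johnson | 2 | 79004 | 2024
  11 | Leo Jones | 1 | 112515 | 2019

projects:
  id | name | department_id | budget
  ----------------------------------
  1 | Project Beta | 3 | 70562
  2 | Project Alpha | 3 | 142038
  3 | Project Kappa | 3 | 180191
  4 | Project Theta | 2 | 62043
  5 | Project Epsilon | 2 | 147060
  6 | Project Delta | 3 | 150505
SELECT name, hire_year FROM employees ORDER BY hire_year ASC LIMIT 4

Execution result:
name | hire_year
Jack Smith | 2015
David Smith | 2018
Leo Jones | 2019
Henry Miller | 2020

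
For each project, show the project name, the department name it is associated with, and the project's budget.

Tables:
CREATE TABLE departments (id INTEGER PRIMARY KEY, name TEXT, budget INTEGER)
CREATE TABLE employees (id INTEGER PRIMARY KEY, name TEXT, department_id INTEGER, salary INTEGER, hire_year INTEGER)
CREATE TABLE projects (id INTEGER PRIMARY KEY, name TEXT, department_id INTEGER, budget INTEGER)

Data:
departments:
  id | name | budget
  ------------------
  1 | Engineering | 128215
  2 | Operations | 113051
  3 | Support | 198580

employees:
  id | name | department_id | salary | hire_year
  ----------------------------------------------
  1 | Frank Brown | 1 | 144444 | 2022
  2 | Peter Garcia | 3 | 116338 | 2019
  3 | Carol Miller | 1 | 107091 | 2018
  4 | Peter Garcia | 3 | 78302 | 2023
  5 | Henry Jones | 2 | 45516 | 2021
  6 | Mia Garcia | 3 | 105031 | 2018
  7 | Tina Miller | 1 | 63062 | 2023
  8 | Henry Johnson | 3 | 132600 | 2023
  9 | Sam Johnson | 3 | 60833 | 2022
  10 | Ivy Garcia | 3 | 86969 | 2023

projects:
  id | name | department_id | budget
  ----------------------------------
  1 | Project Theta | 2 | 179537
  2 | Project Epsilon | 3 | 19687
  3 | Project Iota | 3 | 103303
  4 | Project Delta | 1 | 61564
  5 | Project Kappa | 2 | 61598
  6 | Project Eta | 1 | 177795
SELECT c.name, p.name AS department, c.budget FROM projects c JOIN departments p ON c.department_id = p.id

Execution result:
name | department | budget
Project Theta | Operations | 179537
Project Epsilon | Support | 19687
Project Iota | Support | 103303
Project Delta | Engineering | 61564
Project Kappa | Operations | 61598
Project Eta | Engineering | 177795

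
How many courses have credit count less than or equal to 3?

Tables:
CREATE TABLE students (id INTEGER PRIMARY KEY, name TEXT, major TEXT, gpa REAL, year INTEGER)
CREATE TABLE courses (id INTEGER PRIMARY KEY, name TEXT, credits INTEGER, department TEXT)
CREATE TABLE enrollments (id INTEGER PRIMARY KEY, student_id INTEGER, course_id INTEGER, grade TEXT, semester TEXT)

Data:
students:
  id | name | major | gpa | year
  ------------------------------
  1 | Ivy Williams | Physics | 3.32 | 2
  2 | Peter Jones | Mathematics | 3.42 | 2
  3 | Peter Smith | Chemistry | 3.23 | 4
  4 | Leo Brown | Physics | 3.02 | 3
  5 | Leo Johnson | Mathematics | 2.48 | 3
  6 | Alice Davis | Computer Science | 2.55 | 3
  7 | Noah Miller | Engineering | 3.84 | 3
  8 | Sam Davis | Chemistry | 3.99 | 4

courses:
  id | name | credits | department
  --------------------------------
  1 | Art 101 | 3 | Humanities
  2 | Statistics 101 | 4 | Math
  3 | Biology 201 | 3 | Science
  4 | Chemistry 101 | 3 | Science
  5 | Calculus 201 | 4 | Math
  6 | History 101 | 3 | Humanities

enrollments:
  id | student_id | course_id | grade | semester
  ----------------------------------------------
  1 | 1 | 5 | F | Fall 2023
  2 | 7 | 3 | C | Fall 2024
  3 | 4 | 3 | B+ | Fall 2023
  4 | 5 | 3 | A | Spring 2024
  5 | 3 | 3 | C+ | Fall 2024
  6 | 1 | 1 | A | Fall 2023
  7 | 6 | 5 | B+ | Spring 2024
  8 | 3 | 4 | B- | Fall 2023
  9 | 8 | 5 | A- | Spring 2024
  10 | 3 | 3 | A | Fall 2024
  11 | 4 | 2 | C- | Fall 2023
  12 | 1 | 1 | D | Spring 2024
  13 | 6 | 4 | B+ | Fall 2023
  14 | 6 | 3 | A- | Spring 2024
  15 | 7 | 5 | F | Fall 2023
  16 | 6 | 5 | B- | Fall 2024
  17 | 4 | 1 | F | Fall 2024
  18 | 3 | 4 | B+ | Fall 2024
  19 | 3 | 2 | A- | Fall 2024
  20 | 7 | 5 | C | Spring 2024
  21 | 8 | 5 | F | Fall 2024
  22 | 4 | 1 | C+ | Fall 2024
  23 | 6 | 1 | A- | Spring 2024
SELECT COUNT(*) FROM courses WHERE credits <= 3

Execution result:
4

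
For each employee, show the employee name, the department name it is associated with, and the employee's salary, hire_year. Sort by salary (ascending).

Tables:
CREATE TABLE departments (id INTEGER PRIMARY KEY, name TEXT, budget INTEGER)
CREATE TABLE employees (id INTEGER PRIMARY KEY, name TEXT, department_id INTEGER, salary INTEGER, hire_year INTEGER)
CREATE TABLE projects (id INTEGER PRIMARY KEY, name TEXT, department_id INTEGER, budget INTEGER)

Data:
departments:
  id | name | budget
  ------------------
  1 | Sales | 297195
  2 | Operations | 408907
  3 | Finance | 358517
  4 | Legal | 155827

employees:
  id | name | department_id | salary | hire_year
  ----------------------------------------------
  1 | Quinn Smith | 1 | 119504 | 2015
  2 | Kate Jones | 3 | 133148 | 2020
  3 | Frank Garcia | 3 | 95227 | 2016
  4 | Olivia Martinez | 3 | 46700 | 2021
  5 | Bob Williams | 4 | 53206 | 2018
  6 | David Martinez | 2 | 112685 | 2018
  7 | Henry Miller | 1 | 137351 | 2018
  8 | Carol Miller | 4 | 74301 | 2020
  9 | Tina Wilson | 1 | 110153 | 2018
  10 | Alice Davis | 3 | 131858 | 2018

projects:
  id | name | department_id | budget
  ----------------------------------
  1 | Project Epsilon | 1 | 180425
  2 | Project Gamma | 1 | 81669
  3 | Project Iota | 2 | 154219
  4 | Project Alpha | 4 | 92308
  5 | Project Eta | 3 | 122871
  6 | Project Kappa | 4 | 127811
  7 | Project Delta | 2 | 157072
SELECT c.name, p.name AS department, c.salary, c.hire_year FROM employees c JOIN departments p ON c.department_id = p.id ORDER BY c.salary ASC

Execution result:
name | department | salary | hire_year
Olivia Martinez | Finance | 46700 | 2021
Bob Williams | Legal | 53206 | 2018
Carol Miller | Legal | 74301 | 2020
Frank Garcia | Finance | 95227 | 2016
Tina Wilson | Sales | 110153 | 2018
David Martinez | Operations | 112685 | 2018
Quinn Smith | Sales | 119504 | 2015
Alice Davis | Finance | 131858 | 2018
Kate Jones | Finance | 133148 | 2020
Henry Miller | Sales | 137351 | 2018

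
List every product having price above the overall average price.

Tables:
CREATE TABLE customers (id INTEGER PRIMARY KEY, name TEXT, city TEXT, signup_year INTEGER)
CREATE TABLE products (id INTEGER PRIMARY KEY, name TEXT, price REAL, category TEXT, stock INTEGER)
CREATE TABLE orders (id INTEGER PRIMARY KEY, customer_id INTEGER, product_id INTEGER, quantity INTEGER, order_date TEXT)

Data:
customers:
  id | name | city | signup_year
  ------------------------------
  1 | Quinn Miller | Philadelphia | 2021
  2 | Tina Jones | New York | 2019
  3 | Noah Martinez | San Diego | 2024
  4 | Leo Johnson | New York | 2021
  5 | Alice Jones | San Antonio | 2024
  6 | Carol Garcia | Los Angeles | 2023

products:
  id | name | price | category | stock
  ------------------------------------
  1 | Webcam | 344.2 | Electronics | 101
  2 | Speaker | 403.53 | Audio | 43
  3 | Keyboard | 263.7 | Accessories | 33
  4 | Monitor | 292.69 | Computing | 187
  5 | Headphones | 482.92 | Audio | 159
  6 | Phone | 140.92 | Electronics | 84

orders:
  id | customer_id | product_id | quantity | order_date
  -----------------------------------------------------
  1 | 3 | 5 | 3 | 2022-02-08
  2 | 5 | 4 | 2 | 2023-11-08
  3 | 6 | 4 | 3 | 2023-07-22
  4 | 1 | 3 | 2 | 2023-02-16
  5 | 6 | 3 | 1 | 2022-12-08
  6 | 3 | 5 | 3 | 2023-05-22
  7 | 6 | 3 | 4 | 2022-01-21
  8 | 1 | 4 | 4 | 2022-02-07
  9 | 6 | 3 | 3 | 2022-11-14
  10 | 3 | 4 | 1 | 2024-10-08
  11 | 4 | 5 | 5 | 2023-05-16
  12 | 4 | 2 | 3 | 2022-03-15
SELECT name, price FROM products WHERE price > (SELECT AVG(price) FROM products)

Execution result:
name | price
Webcam | 344.20
Speaker | 403.53
Headphones | 482.92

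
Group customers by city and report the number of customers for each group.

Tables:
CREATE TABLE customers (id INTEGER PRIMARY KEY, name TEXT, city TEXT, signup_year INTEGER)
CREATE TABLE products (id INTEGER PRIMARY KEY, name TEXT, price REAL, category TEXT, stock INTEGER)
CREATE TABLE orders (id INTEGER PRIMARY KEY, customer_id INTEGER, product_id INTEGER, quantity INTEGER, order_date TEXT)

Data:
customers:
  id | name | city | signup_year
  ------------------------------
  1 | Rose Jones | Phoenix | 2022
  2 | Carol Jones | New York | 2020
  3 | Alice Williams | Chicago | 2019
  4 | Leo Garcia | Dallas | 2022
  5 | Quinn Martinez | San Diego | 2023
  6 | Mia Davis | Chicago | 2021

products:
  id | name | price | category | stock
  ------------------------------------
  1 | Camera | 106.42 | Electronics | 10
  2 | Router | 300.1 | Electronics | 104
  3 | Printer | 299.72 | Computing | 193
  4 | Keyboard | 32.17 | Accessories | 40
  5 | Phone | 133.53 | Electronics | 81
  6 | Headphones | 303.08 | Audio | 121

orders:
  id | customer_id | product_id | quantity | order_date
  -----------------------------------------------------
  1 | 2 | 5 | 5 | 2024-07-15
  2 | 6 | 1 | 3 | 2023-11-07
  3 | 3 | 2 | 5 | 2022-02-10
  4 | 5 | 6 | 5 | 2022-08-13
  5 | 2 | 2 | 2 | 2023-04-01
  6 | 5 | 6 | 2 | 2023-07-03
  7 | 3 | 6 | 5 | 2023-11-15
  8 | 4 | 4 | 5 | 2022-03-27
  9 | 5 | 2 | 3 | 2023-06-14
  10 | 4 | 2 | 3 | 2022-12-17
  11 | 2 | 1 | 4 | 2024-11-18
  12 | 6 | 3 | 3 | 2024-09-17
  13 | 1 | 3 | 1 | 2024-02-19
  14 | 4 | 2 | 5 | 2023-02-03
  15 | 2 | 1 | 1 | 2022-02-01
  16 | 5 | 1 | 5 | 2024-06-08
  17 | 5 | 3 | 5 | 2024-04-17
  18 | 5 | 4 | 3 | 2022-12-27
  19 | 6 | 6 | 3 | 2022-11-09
SELECT city, COUNT(*) AS n FROM customers GROUP BY city

Execution result:
city | n
Chicago | 2
Dallas | 1
New York | 1
Phoenix | 1
San Diego | 1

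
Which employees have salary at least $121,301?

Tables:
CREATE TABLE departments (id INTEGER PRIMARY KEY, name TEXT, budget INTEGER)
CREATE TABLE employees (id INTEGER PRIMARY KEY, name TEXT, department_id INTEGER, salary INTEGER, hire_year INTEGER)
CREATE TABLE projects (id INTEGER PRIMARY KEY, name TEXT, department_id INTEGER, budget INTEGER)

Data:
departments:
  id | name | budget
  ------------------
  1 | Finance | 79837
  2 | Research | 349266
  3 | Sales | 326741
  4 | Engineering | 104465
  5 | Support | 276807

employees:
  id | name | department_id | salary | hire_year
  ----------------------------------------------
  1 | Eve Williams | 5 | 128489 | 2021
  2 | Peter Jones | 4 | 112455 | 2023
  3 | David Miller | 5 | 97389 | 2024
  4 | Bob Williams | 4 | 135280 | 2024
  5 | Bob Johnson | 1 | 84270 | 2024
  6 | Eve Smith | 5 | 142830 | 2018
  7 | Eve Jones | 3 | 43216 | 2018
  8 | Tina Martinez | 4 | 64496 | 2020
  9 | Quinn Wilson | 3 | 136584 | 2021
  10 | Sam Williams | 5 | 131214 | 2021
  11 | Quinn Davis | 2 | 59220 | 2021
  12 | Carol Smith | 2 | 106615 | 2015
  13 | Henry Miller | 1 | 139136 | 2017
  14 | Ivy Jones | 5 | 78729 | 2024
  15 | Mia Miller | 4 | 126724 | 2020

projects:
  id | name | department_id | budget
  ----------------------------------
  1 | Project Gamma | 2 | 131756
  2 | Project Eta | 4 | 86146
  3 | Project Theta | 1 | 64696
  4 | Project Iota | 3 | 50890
SELECT name, salary FROM employees WHERE salary >= 121301

Execution result:
name | salary
Eve Williams | 128489
Bob Williams | 135280
Eve Smith | 142830
Quinn Wilson | 136584
Sam Williams | 131214
Henry Miller | 139136
Mia Miller | 126724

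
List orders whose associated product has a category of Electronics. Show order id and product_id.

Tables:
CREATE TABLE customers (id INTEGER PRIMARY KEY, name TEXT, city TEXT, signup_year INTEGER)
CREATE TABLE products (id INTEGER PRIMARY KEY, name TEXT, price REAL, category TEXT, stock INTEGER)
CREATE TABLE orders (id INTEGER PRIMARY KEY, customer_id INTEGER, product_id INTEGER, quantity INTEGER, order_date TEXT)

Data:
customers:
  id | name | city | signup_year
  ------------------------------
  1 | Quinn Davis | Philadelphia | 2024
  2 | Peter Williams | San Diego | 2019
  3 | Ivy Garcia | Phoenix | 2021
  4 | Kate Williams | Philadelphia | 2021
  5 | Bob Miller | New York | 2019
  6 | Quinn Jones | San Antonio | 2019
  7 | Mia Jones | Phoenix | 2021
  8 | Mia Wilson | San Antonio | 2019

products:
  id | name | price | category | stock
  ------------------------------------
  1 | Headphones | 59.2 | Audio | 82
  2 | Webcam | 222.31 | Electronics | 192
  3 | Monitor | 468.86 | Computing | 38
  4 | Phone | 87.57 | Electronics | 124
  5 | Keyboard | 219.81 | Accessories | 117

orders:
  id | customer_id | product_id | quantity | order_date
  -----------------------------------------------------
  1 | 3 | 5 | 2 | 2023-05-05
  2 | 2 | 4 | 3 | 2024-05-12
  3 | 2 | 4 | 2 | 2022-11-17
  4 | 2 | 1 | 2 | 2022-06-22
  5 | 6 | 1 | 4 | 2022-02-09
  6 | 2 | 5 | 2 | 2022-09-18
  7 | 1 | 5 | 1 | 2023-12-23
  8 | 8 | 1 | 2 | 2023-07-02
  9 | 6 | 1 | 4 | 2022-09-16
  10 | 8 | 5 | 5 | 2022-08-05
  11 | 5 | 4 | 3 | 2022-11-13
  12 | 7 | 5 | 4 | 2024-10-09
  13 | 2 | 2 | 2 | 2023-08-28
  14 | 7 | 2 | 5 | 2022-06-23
SELECT id, product_id FROM orders WHERE product_id IN (SELECT id FROM products WHERE category = 'Electronics')

Execution result:
id | product_id
2 | 4
3 | 4
11 | 4
13 | 2
14 | 2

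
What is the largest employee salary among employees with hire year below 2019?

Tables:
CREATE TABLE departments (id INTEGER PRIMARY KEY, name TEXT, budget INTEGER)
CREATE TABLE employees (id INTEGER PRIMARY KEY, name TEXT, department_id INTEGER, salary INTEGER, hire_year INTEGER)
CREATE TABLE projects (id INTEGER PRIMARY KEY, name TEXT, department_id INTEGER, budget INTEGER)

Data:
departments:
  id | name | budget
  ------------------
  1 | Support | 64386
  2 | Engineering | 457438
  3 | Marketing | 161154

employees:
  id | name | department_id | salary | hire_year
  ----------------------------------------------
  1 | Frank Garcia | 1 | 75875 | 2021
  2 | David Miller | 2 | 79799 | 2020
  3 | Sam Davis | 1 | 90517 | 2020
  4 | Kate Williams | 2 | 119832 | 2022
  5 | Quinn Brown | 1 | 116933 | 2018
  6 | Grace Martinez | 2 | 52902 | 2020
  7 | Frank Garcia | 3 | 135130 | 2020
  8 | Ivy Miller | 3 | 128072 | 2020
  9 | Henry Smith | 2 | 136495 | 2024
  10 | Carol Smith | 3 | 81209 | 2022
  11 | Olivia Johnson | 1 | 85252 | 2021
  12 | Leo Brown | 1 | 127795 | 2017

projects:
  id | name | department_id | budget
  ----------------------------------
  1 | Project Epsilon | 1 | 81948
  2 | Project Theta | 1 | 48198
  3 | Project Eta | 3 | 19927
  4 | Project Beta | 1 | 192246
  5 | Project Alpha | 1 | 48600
SELECT MAX(salary) FROM employees WHERE hire_year < 2019

Execution result:
127795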